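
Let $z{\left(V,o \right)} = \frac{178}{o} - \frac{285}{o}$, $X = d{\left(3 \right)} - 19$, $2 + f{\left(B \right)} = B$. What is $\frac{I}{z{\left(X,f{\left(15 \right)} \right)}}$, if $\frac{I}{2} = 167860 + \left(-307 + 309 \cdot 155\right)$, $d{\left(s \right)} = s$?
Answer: $- \frac{5601648}{107} \approx -52352.0$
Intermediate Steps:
$f{\left(B \right)} = -2 + B$
$X = -16$ ($X = 3 - 19 = -16$)
$z{\left(V,o \right)} = - \frac{107}{o}$
$I = 430896$ ($I = 2 \left(167860 + \left(-307 + 309 \cdot 155\right)\right) = 2 \left(167860 + \left(-307 + 47895\right)\right) = 2 \left(167860 + 47588\right) = 2 \cdot 215448 = 430896$)
$\frac{I}{z{\left(X,f{\left(15 \right)} \right)}} = \frac{430896}{\left(-107\right) \frac{1}{-2 + 15}} = \frac{430896}{\left(-107\right) \frac{1}{13}} = \frac{430896}{- \frac{107}{13}} = 430896 \left(- \frac{13}{107}\right) = - \frac{5601648}{107}$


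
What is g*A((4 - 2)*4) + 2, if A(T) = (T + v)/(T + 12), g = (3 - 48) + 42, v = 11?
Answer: -17/20 ≈ -0.85000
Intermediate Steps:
g = -3 (g = -45 + 42 = -3)
A(T) = (11 + T)/(12 + T) (A(T) = (T + 11)/(T + 12) = (11 + T)/(12 + T))
g*A((4 - 2)*4) + 2 = -3*(11 + (4 - 2)*4)/(12 + (4 - 2)*4) + 2 = -3*(11 + 2*4)/(12 + 2*4) + 2 = -3*(11 + 8)/(12 + 8) + 2 = -3*19/20 + 2 = -57/20 + 2 = -17/20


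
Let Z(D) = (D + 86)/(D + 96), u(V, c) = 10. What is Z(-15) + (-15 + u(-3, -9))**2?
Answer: 2096/81 ≈ 25.877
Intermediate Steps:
Z(D) = (86 + D)/(96 + D)
Z(-15) + (-15 + u(-3, -9))**2 = (86 - 15)/(96 - 15) + (-15 + 10)**2 = 71/81 + (-5)**2 = (1/81)*71 + 25 = 71/81 + 25 = 2096/81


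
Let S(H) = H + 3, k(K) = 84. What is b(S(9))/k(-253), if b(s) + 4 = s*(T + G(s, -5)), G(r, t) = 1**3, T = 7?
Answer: 23/21 ≈ 1.0952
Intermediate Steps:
S(H) = 3 + H
G(r, t) = 1
b(s) = -4 + 8*s (b(s) = -4 + s*(7 + 1) = -4 + s*8 = -4 + 8*s)
b(S(9))/k(-253) = (-4 + 8*(3 + 9))/84 = (-4 + 8*12)*(1/84) = (-4 + 96)*(1/84) = 92*(1/84) = 23/21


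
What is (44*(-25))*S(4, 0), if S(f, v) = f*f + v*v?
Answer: -17600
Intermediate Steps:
S(f, v) = f**2 + v**2
(44*(-25))*S(4, 0) = (44*(-25))*(4**2 + 0**2) = -1100*(16 + 0) = -1100*16 = -17600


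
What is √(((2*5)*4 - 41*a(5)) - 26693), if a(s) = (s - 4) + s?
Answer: I*√26899 ≈ 164.01*I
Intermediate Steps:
a(s) = -4 + 2*s (a(s) = (-4 + s) + s = -4 + 2*s)
√(((2*5)*4 - 41*a(5)) - 26693) = √(((2*5)*4 - 41*(-4 + 2*5)) - 26693) = √((10*4 - 41*(-4 + 10)) - 26693) = √((40 - 41*6) - 26693) = √((40 - 246) - 26693) = √(-206 - 26693) = √(-26899) = I*√26899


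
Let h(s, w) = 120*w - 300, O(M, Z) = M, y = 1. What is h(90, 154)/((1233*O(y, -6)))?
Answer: 2020/137 ≈ 14.745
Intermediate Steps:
h(s, w) = -300 + 120*w
h(90, 154)/((1233*O(y, -6))) = (-300 + 120*154)/((1233*1)) = (-300 + 18480)/1233 = 18180*(1/1233) = 2020/137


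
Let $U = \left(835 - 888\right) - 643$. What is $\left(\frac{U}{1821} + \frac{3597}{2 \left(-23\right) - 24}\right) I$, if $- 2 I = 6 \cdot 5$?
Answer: $\frac{6598857}{8498} \approx 776.52$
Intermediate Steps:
$U = -696$ ($U = -53 - 643 = -696$)
$I = -15$ ($I = - \frac{6 \cdot 5}{2} = \left(- \frac{1}{2}\right) 30 = -15$)
$\left(\frac{U}{1821} + \frac{3597}{2 \left(-23\right) - 24}\right) I = \left(- \frac{696}{1821} + \frac{3597}{2 \left(-23\right) - 24}\right) \left(-15\right) = \left(\left(-696\right) \frac{1}{1821} + \frac{3597}{-46 - 24}\right) \left(-15\right) = \left(- \frac{232}{607} + \frac{3597}{-70}\right) \left(-15\right) = \left(- \frac{232}{607} + 3597 \left(- \frac{1}{70}\right)\right) \left(-15\right) = \left(- \frac{232}{607} - \frac{3597}{70}\right) \left(-15\right) = \left(- \frac{2199619}{42490}\right) \left(-15\right) = \frac{6598857}{8498}$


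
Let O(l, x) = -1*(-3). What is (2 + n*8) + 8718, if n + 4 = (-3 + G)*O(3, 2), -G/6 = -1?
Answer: 8760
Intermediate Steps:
G = 6 (G = -6*(-1) = 6)
O(l, x) = 3
n = 5 (n = -4 + (-3 + 6)*3 = -4 + 3*3 = -4 + 9 = 5)
(2 + n*8) + 8718 = (2 + 5*8) + 8718 = (2 + 40) + 8718 = 42 + 8718 = 8760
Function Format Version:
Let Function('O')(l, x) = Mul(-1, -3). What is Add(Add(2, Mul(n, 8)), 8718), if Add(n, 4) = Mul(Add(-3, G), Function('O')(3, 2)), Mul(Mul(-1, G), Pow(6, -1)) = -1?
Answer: 8760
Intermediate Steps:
G = 6 (G = Mul(-6, -1) = 6)
Function('O')(l, x) = 3
n = 5 (n = Add(-4, Mul(Add(-3, 6), 3)) = Add(-4, Mul(3, 3)) = Add(-4, 9) = 5)
Add(Add(2, Mul(n, 8)), 8718) = Add(Add(2, Mul(5, 8)), 8718) = Add(Add(2, 40), 8718) = Add(42, 8718) = 8760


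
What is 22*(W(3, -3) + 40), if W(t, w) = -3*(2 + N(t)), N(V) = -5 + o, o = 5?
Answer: 748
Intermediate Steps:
N(V) = 0 (N(V) = -5 + 5 = 0)
W(t, w) = -6 (W(t, w) = -3*(2 + 0) = -3*2 = -6)
22*(W(3, -3) + 40) = 22*(-6 + 40) = 22*34 = 748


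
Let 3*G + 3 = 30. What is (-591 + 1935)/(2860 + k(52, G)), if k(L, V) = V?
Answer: 1344/2869 ≈ 0.46846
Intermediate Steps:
G = 9 (G = -1 + (⅓)*30 = -1 + 10 = 9)
(-591 + 1935)/(2860 + k(52, G)) = (-591 + 1935)/(2860 + 9) = 1344/2869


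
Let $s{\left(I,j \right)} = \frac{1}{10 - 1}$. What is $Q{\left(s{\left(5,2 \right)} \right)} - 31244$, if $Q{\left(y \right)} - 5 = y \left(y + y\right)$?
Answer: $- \frac{2530357}{81} \approx -31239.0$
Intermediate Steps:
$s{\left(I,j \right)} = \frac{1}{9}$
$Q{\left(y \right)} = 5 + 2 y^{2}$ ($Q{\left(y \right)} = 5 + y \left(y + y\right) = 5 + y 2 y = 5 + 2 y^{2}$)
$Q{\left(s{\left(5,2 \right)} \right)} - 31244 = \left(5 + \frac{2}{81}\right) - 31244 = \frac{407}{81} - 31244 = - \frac{2530357}{81}$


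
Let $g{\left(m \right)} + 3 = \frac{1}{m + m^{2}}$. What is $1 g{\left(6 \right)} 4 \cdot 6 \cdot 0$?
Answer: $0$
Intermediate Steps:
$g{\left(m \right)} = -3 + \frac{1}{m + m^{2}}$
$1 g{\left(6 \right)} 4 \cdot 6 \cdot 0 = 1 \frac{1 - 18 - 3 \cdot 6^{2}}{6 \left(1 + 6\right)} 4 \cdot 6 \cdot 0 = 1 \frac{1 - 18 - 108}{6 \cdot 7} \cdot 4 \cdot 0 = 1 \cdot \frac{1}{6} \cdot \frac{1}{7} \left(1 - 18 - 108\right) 4 \cdot 0 = 1 \cdot \frac{1}{6} \cdot \frac{1}{7} \left(-125\right) 4 \cdot 0 = 1 \left(- \frac{125}{42}\right) 4 \cdot 0 = \left(- \frac{125}{42}\right) 4 \cdot 0 = \left(- \frac{250}{21}\right) 0 = 0$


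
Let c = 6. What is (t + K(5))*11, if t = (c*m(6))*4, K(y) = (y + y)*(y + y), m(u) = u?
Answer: 2684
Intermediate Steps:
K(y) = 4*y**2 (K(y) = (2*y)*(2*y) = 4*y**2)
t = 144 (t = (6*6)*4 = 36*4 = 144)
(t + K(5))*11 = (144 + 4*5**2)*11 = (144 + 4*25)*11 = (144 + 100)*11 = 244*11 = 2684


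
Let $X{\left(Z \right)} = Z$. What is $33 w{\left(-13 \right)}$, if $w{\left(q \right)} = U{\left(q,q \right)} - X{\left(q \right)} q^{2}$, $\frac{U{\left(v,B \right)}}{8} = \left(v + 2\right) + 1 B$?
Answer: $66165$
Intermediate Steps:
$U{\left(v,B \right)} = 16 + 8 B + 8 v$ ($U{\left(v,B \right)} = 8 \left(\left(v + 2\right) + 1 B\right) = 8 \left(\left(2 + v\right) + B\right) = 8 \left(2 + B + v\right) = 16 + 8 B + 8 v$)
$w{\left(q \right)} = 16 - q^{3} + 16 q$ ($w{\left(q \right)} = \left(16 + 8 q + 8 q\right) - q q^{2} = \left(16 + 16 q\right) - q^{3} = 16 - q^{3} + 16 q$)
$33 w{\left(-13 \right)} = 33 \left(16 - \left(-13\right)^{3} + 16 \left(-13\right)\right) = 33 \left(16 - -2197 - 208\right) = 33 \left(16 + 2197 - 208\right) = 33 \cdot 2005 = 66165$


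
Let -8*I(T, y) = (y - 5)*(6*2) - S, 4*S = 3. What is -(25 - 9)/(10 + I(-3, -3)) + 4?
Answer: 2316/707 ≈ 3.2758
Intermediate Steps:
S = ¾ (S = (¼)*3 = ¾ ≈ 0.75000)
I(T, y) = 243/32 - 3*y/2 (I(T, y) = -((y - 5)*(6*2) - 1*¾)/8 = -((-5 + y)*12 - ¾)/8 = -((-60 + 12*y) - ¾)/8 = -(-243/4 + 12*y)/8 = 243/32 - 3*y/2)
-(25 - 9)/(10 + I(-3, -3)) + 4 = -(25 - 9)/(10 + (243/32 - 3/2*(-3))) + 4 = -16/(10 + (243/32 + 9/2)) + 4 = -16/(10 + 387/32) + 4 = -16/707/32 + 4 = -16*32/707 + 4 = -1*512/707 + 4 = -512/707 + 4 = 2316/707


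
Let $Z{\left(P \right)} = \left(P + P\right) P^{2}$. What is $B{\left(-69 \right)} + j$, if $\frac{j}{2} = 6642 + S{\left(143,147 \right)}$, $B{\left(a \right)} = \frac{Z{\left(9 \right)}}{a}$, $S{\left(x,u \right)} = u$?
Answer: $\frac{311808}{23} \approx 13557.0$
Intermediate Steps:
$Z{\left(P \right)} = 2 P^{3}$ ($Z{\left(P \right)} = 2 P P^{2} = 2 P^{3}$)
$B{\left(a \right)} = \frac{1458}{a}$ ($B{\left(a \right)} = \frac{2 \cdot 9^{3}}{a} = \frac{2 \cdot 729}{a} = \frac{1458}{a}$)
$j = 13578$ ($j = 2 \left(6642 + 147\right) = 2 \cdot 6789 = 13578$)
$B{\left(-69 \right)} + j = \frac{1458}{-69} + 13578 = 1458 \left(- \frac{1}{69}\right) + 13578 = - \frac{486}{23} + 13578 = \frac{311808}{23}$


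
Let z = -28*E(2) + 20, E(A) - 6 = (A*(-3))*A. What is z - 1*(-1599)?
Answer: 1787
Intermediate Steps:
E(A) = 6 - 3*A² (E(A) = 6 + (A*(-3))*A = 6 + (-3*A)*A = 6 - 3*A²)
z = 188 (z = -28*(6 - 3*2²) + 20 = -28*(6 - 3*4) + 20 = -28*(6 - 12) + 20 = -28*(-6) + 20 = 168 + 20 = 188)
z - 1*(-1599) = 188 - 1*(-1599) = 188 + 1599 = 1787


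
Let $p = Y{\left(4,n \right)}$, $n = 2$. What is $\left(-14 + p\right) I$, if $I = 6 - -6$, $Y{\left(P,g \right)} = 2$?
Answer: $-144$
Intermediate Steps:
$p = 2$
$I = 12$ ($I = 6 + 6 = 12$)
$\left(-14 + p\right) I = \left(-14 + 2\right) 12 = \left(-12\right) 12 = -144$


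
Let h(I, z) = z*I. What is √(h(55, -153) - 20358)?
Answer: 3*I*√3197 ≈ 169.63*I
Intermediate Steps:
h(I, z) = I*z
√(h(55, -153) - 20358) = √(55*(-153) - 20358) = √(-8415 - 20358) = √(-28773) = 3*I*√3197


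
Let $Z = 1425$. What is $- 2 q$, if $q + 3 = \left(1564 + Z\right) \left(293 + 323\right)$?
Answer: $-3682442$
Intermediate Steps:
$q = 1841221$ ($q = -3 + \left(1564 + 1425\right) \left(293 + 323\right) = -3 + 2989 \cdot 616 = -3 + 1841224 = 1841221$)
$- 2 q = \left(-2\right) 1841221 = -3682442$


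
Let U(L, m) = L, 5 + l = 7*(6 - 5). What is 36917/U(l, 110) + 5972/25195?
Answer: 930135759/50390 ≈ 18459.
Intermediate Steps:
l = 2 (l = -5 + 7*(6 - 5) = -5 + 7*1 = -5 + 7 = 2)
36917/U(l, 110) + 5972/25195 = 36917/2 + 5972/25195 = 930135759/50390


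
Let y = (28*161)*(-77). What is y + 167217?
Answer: -179899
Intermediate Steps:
y = -347116 (y = 4508*(-77) = -347116)
y + 167217 = -347116 + 167217 = -179899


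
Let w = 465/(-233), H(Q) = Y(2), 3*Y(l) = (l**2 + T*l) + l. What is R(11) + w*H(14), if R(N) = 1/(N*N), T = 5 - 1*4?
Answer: -149807/28193 ≈ -5.3136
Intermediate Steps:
T = 1 (T = 5 - 4 = 1)
Y(l) = l**2/3 + 2*l/3 (Y(l) = ((l**2 + 1*l) + l)/3 = ((l**2 + l) + l)/3 = ((l + l**2) + l)/3 = (l**2 + 2*l)/3 = l**2/3 + 2*l/3)
R(N) = N**(-2) (R(N) = 1/(N**2) = N**(-2))
H(Q) = 8/3 (H(Q) = (1/3)*2*(2 + 2) = (1/3)*2*4 = 8/3)
w = -465/233 (w = 465*(-1/233) = -465/233 ≈ -1.9957)
R(11) + w*H(14) = 11**(-2) - 465/233*8/3 = 1/121 - 1240/233 = -149807/28193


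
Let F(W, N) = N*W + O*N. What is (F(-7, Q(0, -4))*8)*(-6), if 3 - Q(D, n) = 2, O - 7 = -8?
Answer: 384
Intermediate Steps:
O = -1 (O = 7 - 8 = -1)
Q(D, n) = 1 (Q(D, n) = 3 - 1*2 = 3 - 2 = 1)
F(W, N) = -N + N*W (F(W, N) = N*W - N = -N + N*W)
(F(-7, Q(0, -4))*8)*(-6) = ((1*(-1 - 7))*8)*(-6) = ((1*(-8))*8)*(-6) = -8*8*(-6) = -64*(-6) = 384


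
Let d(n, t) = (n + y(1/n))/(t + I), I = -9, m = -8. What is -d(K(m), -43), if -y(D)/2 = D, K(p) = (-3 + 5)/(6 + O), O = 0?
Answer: -17/156 ≈ -0.10897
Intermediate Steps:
K(p) = 1/3 (K(p) = (-3 + 5)/(6 + 0) = 2/6 = 2*(1/6) = 1/3)
y(D) = -2*D
d(n, t) = (n - 2/n)/(-9 + t) (d(n, t) = (n - 2/n)/(t - 9) = (n - 2/n)/(-9 + t))
-d(K(m), -43) = -(-2 + (1/3)**2)/(1/3*(-9 - 43)) = -3*(-2 + 1/9)/(-52) = -3*(-1)*(-17)/(52*9) = -1*17/156 = -17/156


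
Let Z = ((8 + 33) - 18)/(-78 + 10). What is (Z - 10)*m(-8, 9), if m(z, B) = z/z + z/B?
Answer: -703/612 ≈ -1.1487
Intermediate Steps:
m(z, B) = 1 + z/B
Z = -23/68 (Z = (41 - 18)/(-68) = 23*(-1/68) = -23/68 ≈ -0.33824)
(Z - 10)*m(-8, 9) = (-23/68 - 10)*((9 - 8)/9) = -703/612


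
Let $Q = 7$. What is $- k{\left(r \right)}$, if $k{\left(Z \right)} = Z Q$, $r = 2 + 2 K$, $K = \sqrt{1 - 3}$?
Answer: $-14 - 14 i \sqrt{2} \approx -14.0 - 19.799 i$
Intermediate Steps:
$K = i \sqrt{2}$ ($K = \sqrt{-2} = i \sqrt{2} \approx 1.4142 i$)
$r = 2 + 2 i \sqrt{2} \approx 2.0 + 2.8284 i$
$k{\left(Z \right)} = 7 Z$ ($k{\left(Z \right)} = Z 7 = 7 Z$)
$- k{\left(r \right)} = - 7 \left(2 + 2 i \sqrt{2}\right) = - (14 + 14 i \sqrt{2}) = -14 - 14 i \sqrt{2}$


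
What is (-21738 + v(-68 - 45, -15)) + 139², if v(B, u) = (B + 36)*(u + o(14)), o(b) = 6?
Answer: -1724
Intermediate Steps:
v(B, u) = (6 + u)*(36 + B) (v(B, u) = (B + 36)*(u + 6) = (36 + B)*(6 + u) = (6 + u)*(36 + B))
(-21738 + v(-68 - 45, -15)) + 139² = (-21738 + (216 + 6*(-68 - 45) + 36*(-15) + (-68 - 45)*(-15))) + 139² = (-21738 + (216 + 6*(-113) - 540 - 113*(-15))) + 19321 = (-21738 + (216 - 678 - 540 + 1695)) + 19321 = (-21738 + 693) + 19321 = -21045 + 19321 = -1724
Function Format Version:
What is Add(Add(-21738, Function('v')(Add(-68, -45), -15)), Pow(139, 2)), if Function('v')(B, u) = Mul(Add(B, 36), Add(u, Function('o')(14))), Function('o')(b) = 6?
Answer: -1724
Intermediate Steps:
Function('v')(B, u) = Mul(Add(6, u), Add(36, B)) (Function('v')(B, u) = Mul(Add(B, 36), Add(u, 6)) = Mul(Add(36, B), Add(6, u)) = Mul(Add(6, u), Add(36, B)))
Add(Add(-21738, Function('v')(Add(-68, -45), -15)), Pow(139, 2)) = Add(Add(-21738, Add(216, Mul(6, Add(-68, -45)), Mul(36, -15), Mul(Add(-68, -45), -15))), Pow(139, 2)) = Add(Add(-21738, Add(216, Mul(6, -113), -540, Mul(-113, -15))), 19321) = Add(Add(-21738, Add(216, -678, -540, 1695)), 19321) = Add(Add(-21738, 693), 19321) = Add(-21045, 19321) = -1724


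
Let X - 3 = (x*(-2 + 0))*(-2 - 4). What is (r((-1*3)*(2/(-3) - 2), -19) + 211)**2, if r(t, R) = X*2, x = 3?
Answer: 83521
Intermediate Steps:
X = 39 (X = 3 + (3*(-2 + 0))*(-2 - 4) = 3 + (3*(-2))*(-6) = 3 - 6*(-6) = 3 + 36 = 39)
r(t, R) = 78 (r(t, R) = 39*2 = 78)
(r((-1*3)*(2/(-3) - 2), -19) + 211)**2 = (78 + 211)**2 = 289**2 = 83521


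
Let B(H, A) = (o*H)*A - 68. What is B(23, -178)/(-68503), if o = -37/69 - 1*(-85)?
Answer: 1037588/205509 ≈ 5.0489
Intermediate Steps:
o = 5828/69 (o = -37*1/69 + 85 = -37/69 + 85 = 5828/69 ≈ 84.464)
B(H, A) = -68 + 5828*A*H/69 (B(H, A) = (5828*H/69)*A - 68 = 5828*A*H/69 - 68 = -68 + 5828*A*H/69)
B(23, -178)/(-68503) = (-68 + (5828/69)*(-178)*23)/(-68503) = (-68 - 1037384/3)*(-1/68503) = -1037588/3*(-1/68503) = 1037588/205509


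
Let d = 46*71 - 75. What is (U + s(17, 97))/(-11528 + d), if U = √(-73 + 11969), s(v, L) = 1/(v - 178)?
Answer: 1/1342257 - 2*√2974/8337 ≈ -0.013082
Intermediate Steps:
d = 3191 (d = 3266 - 75 = 3191)
s(v, L) = 1/(-178 + v)
U = 2*√2974 (U = √11896 = 2*√2974 ≈ 109.07)
(U + s(17, 97))/(-11528 + d) = (2*√2974 + 1/(-178 + 17))/(-11528 + 3191) = (2*√2974 + 1/(-161))/(-8337) = (2*√2974 - 1/161)*(-1/8337) = (-1/161 + 2*√2974)*(-1/8337) = 1/1342257 - 2*√2974/8337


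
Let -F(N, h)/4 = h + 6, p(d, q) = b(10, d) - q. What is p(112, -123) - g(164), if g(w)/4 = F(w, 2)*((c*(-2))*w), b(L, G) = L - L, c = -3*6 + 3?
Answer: 629883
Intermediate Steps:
c = -15 (c = -18 + 3 = -15)
b(L, G) = 0
p(d, q) = -q (p(d, q) = 0 - q = -q)
F(N, h) = -24 - 4*h (F(N, h) = -4*(h + 6) = -4*(6 + h) = -24 - 4*h)
g(w) = -3840*w (g(w) = 4*((-24 - 4*2)*((-15*(-2))*w)) = 4*((-24 - 8)*(30*w)) = 4*(-960*w) = -3840*w)
p(112, -123) - g(164) = -1*(-123) - (-3840)*164 = 123 - 1*(-629760) = 123 + 629760 = 629883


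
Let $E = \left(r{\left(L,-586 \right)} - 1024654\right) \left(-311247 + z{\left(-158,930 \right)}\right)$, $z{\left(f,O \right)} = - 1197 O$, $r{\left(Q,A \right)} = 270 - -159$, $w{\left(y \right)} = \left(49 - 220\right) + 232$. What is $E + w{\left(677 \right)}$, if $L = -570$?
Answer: $1458964470886$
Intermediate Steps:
$w{\left(y \right)} = 61$ ($w{\left(y \right)} = -171 + 232 = 61$)
$r{\left(Q,A \right)} = 429$ ($r{\left(Q,A \right)} = 270 + 159 = 429$)
$E = 1458964470825$ ($E = \left(429 - 1024654\right) \left(-311247 - 1113210\right) = - 1024225 \left(-311247 - 1113210\right) = \left(-1024225\right) \left(-1424457\right) = 1458964470825$)
$E + w{\left(677 \right)} = 1458964470825 + 61 = 1458964470886$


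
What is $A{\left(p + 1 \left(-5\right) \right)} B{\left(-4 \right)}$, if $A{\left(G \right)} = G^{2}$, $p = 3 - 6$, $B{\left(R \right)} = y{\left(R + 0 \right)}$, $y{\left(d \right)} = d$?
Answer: $-256$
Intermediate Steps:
$B{\left(R \right)} = R$ ($B{\left(R \right)} = R + 0 = R$)
$p = -3$ ($p = 3 - 6 = -3$)
$A{\left(p + 1 \left(-5\right) \right)} B{\left(-4 \right)} = \left(-3 + 1 \left(-5\right)\right)^{2} \left(-4\right) = \left(-3 - 5\right)^{2} \left(-4\right) = \left(-8\right)^{2} \left(-4\right) = 64 \left(-4\right) = -256$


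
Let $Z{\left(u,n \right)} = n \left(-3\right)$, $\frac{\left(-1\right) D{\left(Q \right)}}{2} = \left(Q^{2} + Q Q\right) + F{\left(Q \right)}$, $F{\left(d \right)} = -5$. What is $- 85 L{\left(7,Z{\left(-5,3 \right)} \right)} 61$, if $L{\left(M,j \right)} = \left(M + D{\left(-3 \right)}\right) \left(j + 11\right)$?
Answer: $197030$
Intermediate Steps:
$D{\left(Q \right)} = 10 - 4 Q^{2}$ ($D{\left(Q \right)} = - 2 \left(\left(Q^{2} + Q Q\right) - 5\right) = - 2 \left(\left(Q^{2} + Q^{2}\right) - 5\right) = - 2 \left(2 Q^{2} - 5\right) = - 2 \left(-5 + 2 Q^{2}\right) = 10 - 4 Q^{2}$)
$Z{\left(u,n \right)} = - 3 n$
$L{\left(M,j \right)} = \left(-26 + M\right) \left(11 + j\right)$ ($L{\left(M,j \right)} = \left(M + \left(10 - 4 \left(-3\right)^{2}\right)\right) \left(j + 11\right) = \left(M + \left(10 - 36\right)\right) \left(11 + j\right) = \left(M - 26\right) \left(11 + j\right) = \left(-26 + M\right) \left(11 + j\right)$)
$- 85 L{\left(7,Z{\left(-5,3 \right)} \right)} 61 = - 85 \left(-286 - 26 \left(\left(-3\right) 3\right) + 11 \cdot 7 + 7 \left(\left(-3\right) 3\right)\right) 61 = - 85 \left(-286 - -234 + 77 + 7 \left(-9\right)\right) 61 = - 85 \left(-286 + 234 + 77 - 63\right) 61 = \left(-85\right) \left(-38\right) 61 = 3230 \cdot 61 = 197030$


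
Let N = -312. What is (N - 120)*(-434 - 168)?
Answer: 260064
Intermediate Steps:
(N - 120)*(-434 - 168) = (-312 - 120)*(-434 - 168) = -432*(-602) = 260064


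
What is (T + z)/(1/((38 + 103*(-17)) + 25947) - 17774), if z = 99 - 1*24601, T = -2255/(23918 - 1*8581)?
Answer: 1300983003198/943740636965 ≈ 1.3785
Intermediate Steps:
T = -2255/15337 (T = -2255/(23918 - 8581) = -2255/15337 ≈ -0.14703)
z = -24502 (z = 99 - 24601 = -24502)
(T + z)/(1/((38 + 103*(-17)) + 25947) - 17774) = (-2255/15337 - 24502)/(1/((38 + 103*(-17)) + 25947) - 17774) = -375789429/(15337*(1/((38 - 1751) + 25947) - 17774)) = -375789429/(15337*(1/(-1713 + 25947) - 17774)) = -375789429/(15337*(1/24234 - 17774)) = -375789429/(15337*(-430735115/24234)) = -375789429/15337*(-24234/430735115) = 1300983003198/943740636965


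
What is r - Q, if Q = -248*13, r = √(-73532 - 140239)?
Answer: 3224 + I*√213771 ≈ 3224.0 + 462.35*I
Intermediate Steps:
r = I*√213771 (r = √(-213771) = I*√213771 ≈ 462.35*I)
Q = -3224
r - Q = I*√213771 - 1*(-3224) = I*√213771 + 3224 = 3224 + I*√213771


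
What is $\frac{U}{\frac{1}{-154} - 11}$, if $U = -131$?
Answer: $\frac{20174}{1695} \approx 11.902$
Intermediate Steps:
$\frac{U}{\frac{1}{-154} - 11} = \frac{1}{\frac{1}{-154} - 11} \left(-131\right) = \frac{1}{- \frac{1}{154} - 11} \left(-131\right) = \frac{1}{- \frac{1695}{154}} \left(-131\right) = \left(- \frac{154}{1695}\right) \left(-131\right) = \frac{20174}{1695}$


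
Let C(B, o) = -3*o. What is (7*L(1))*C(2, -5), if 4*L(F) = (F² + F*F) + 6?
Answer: 210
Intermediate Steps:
L(F) = 3/2 + F²/2 (L(F) = ((F² + F*F) + 6)/4 = ((F² + F²) + 6)/4 = (2*F² + 6)/4 = (6 + 2*F²)/4 = 3/2 + F²/2)
(7*L(1))*C(2, -5) = (7*(3/2 + (½)*1²))*(-3*(-5)) = (7*(3/2 + (½)*1))*15 = (7*(3/2 + ½))*15 = (7*2)*15 = 14*15 = 210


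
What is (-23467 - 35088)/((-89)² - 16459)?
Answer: 58555/8538 ≈ 6.8582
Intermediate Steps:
(-23467 - 35088)/((-89)² - 16459) = -58555/(7921 - 16459) = -58555/(-8538) = -58555*(-1/8538) = 58555/8538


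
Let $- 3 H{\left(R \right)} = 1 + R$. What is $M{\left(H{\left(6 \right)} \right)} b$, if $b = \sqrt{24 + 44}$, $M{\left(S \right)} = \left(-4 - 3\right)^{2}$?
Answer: $98 \sqrt{17} \approx 404.06$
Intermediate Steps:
$H{\left(R \right)} = - \frac{1}{3} - \frac{R}{3}$ ($H{\left(R \right)} = - \frac{1 + R}{3} = - \frac{1}{3} - \frac{R}{3}$)
$M{\left(S \right)} = 49$ ($M{\left(S \right)} = \left(-7\right)^{2} = 49$)
$b = 2 \sqrt{17}$ ($b = \sqrt{68} = 2 \sqrt{17} \approx 8.2462$)
$M{\left(H{\left(6 \right)} \right)} b = 49 \cdot 2 \sqrt{17} = 98 \sqrt{17}$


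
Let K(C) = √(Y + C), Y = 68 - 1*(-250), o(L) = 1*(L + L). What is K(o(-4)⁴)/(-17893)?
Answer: -√4414/17893 ≈ -0.0037131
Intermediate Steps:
o(L) = 2*L (o(L) = 1*(2*L) = 2*L)
Y = 318 (Y = 68 + 250 = 318)
K(C) = √(318 + C)
K(o(-4)⁴)/(-17893) = √(318 + (2*(-4))⁴)/(-17893) = √(318 + (-8)⁴)*(-1/17893) = √(318 + 4096)*(-1/17893) = √4414*(-1/17893) = -√4414/17893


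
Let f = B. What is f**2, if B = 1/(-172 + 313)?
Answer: 1/19881 ≈ 5.0299e-5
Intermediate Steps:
B = 1/141 ≈ 0.0070922
f = 1/141 ≈ 0.0070922
f**2 = (1/141)**2 = 1/19881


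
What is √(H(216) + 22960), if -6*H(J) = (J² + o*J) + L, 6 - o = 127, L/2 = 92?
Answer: 4*√10974/3 ≈ 139.68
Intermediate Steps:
L = 184 (L = 2*92 = 184)
o = -121 (o = 6 - 1*127 = 6 - 127 = -121)
H(J) = -92/3 - J²/6 + 121*J/6 (H(J) = -((J² - 121*J) + 184)/6 = -(184 + J² - 121*J)/6 = -92/3 - J²/6 + 121*J/6)
√(H(216) + 22960) = √((-92/3 - ⅙*216² + (121/6)*216) + 22960) = √((-92/3 - ⅙*46656 + 4356) + 22960) = √((-92/3 - 7776 + 4356) + 22960) = √(-10352/3 + 22960) = √(58528/3) = 4*√10974/3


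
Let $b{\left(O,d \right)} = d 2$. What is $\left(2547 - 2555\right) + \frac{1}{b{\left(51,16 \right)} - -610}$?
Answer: $- \frac{5135}{642} \approx -7.9984$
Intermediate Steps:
$b{\left(O,d \right)} = 2 d$
$\left(2547 - 2555\right) + \frac{1}{b{\left(51,16 \right)} - -610} = \left(2547 - 2555\right) + \frac{1}{2 \cdot 16 - -610} = -8 + \frac{1}{32 + 610} = -8 + \frac{1}{642} = - \frac{5135}{642}$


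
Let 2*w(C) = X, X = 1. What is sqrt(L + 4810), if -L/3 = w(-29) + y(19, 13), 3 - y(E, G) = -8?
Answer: sqrt(19102)/2 ≈ 69.105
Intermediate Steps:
y(E, G) = 11 (y(E, G) = 3 - 1*(-8) = 3 + 8 = 11)
w(C) = 1/2 (w(C) = (1/2)*1 = 1/2)
L = -69/2 (L = -3*(1/2 + 11) = -3*23/2 = -69/2 ≈ -34.500)
sqrt(L + 4810) = sqrt(-69/2 + 4810) = sqrt(9551/2) = sqrt(19102)/2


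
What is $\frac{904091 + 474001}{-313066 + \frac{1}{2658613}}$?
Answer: $- \frac{1221271102132}{277440445819} \approx -4.4019$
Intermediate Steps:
$\frac{904091 + 474001}{-313066 + \frac{1}{2658613}} = \frac{1378092}{-313066 + \frac{1}{2658613}} = \frac{1378092}{- \frac{832321337457}{2658613}} = 1378092 \left(- \frac{2658613}{832321337457}\right) = - \frac{1221271102132}{277440445819}$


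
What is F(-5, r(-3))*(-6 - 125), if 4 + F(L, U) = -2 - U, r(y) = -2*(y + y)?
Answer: 2358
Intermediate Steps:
r(y) = -4*y
F(L, U) = -6 - U (F(L, U) = -4 + (-2 - U) = -6 - U)
F(-5, r(-3))*(-6 - 125) = (-6 - (-4)*(-3))*(-6 - 125) = (-6 - 1*12)*(-131) = (-6 - 12)*(-131) = -18*(-131) = 2358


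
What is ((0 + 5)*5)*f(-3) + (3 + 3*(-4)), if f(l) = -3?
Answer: -84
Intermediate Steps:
((0 + 5)*5)*f(-3) + (3 + 3*(-4)) = ((0 + 5)*5)*(-3) + (3 + 3*(-4)) = (5*5)*(-3) + (3 - 12) = 25*(-3) - 9 = -75 - 9 = -84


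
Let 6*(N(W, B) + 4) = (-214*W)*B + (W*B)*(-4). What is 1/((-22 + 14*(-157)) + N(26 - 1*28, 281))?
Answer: 3/54586 ≈ 5.4959e-5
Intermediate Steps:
N(W, B) = -4 - 109*B*W/3 (N(W, B) = -4 + ((-214*W)*B + (W*B)*(-4))/6 = -4 + (-214*B*W + (B*W)*(-4))/6 = -4 + (-214*B*W - 4*B*W)/6 = -4 + (-218*B*W)/6 = -4 - 109*B*W/3)
1/((-22 + 14*(-157)) + N(26 - 1*28, 281)) = 1/((-22 + 14*(-157)) + (-4 - 109/3*281*(26 - 1*28))) = 1/((-22 - 2198) + (-4 - 109/3*281*(26 - 28))) = 1/(-2220 + (-4 - 109/3*281*(-2))) = 1/(-2220 + (-4 + 61258/3)) = 1/(-2220 + 61246/3) = 1/(54586/3) = 3/54586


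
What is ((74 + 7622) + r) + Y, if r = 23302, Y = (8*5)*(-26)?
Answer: 29958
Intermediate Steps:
Y = -1040 (Y = 40*(-26) = -1040)
((74 + 7622) + r) + Y = ((74 + 7622) + 23302) - 1040 = (7696 + 23302) - 1040 = 30998 - 1040 = 29958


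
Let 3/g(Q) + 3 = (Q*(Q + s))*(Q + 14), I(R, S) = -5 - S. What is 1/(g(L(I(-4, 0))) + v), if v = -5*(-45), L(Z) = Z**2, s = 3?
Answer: 9099/2047276 ≈ 0.0044444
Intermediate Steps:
v = 225
g(Q) = 3/(-3 + Q*(3 + Q)*(14 + Q)) (g(Q) = 3/(-3 + (Q*(Q + 3))*(Q + 14)) = 3/(-3 + (Q*(3 + Q))*(14 + Q)) = 3/(-3 + Q*(3 + Q)*(14 + Q)))
1/(g(L(I(-4, 0))) + v) = 1/(3/(-3 + ((-5 - 1*0)**2)**3 + 17*((-5 - 1*0)**2)**2 + 42*(-5 - 1*0)**2) + 225) = 1/(3/(-3 + ((-5 + 0)**2)**3 + 17*((-5 + 0)**2)**2 + 42*(-5 + 0)**2) + 225) = 1/(3/(-3 + ((-5)**2)**3 + 17*((-5)**2)**2 + 42*(-5)**2) + 225) = 1/(3/(-3 + 25**3 + 17*25**2 + 42*25) + 225) = 1/(3/(-3 + 15625 + 17*625 + 1050) + 225) = 1/(3/(-3 + 15625 + 10625 + 1050) + 225) = 1/(3/27297 + 225) = 1/(3*(1/27297) + 225) = 1/(1/9099 + 225) = 1/(2047276/9099) = 9099/2047276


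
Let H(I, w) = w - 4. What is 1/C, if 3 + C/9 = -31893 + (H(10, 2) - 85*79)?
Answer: -1/347517 ≈ -2.8776e-6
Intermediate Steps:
H(I, w) = -4 + w
C = -347517 (C = -27 + 9*(-31893 + ((-4 + 2) - 85*79)) = -27 + 9*(-31893 + (-2 - 6715)) = -27 + 9*(-31893 - 6717) = -27 + 9*(-38610) = -27 - 347490 = -347517)
1/C = 1/(-347517) = -1/347517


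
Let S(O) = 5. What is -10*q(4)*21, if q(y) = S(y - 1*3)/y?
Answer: -525/2 ≈ -262.50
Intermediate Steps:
q(y) = 5/y
-10*q(4)*21 = -50/4*21 = -10*5/4*21 = -25/2*21 = -525/2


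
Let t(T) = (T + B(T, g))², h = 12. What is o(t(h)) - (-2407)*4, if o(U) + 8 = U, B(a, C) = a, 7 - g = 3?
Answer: 10196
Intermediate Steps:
g = 4 (g = 7 - 1*3 = 7 - 3 = 4)
t(T) = 4*T² (t(T) = (T + T)² = (2*T)² = 4*T²)
o(U) = -8 + U
o(t(h)) - (-2407)*4 = (-8 + 4*12²) - (-2407)*4 = (-8 + 4*144) - 1*(-9628) = (-8 + 576) + 9628 = 568 + 9628 = 10196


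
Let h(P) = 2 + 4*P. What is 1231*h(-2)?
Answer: -7386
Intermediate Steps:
1231*h(-2) = 1231*(2 + 4*(-2)) = 1231*(2 - 8) = 1231*(-6) = -7386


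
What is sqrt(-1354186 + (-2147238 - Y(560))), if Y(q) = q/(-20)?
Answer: 6*I*sqrt(97261) ≈ 1871.2*I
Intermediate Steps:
Y(q) = -q/20 (Y(q) = q*(-1/20) = -q/20)
sqrt(-1354186 + (-2147238 - Y(560))) = sqrt(-1354186 + (-2147238 - (-1)*560/20)) = sqrt(-1354186 + (-2147238 - 1*(-28))) = sqrt(-1354186 + (-2147238 + 28)) = sqrt(-1354186 - 2147210) = sqrt(-3501396) = 6*I*sqrt(97261)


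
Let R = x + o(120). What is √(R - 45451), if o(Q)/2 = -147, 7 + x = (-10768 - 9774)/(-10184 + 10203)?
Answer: 3*I*√1878530/19 ≈ 216.41*I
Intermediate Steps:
x = -20675/19 (x = -7 + (-10768 - 9774)/(-10184 + 10203) = -7 - 20542/19 = -20675/19 ≈ -1088.2)
o(Q) = -294 (o(Q) = 2*(-147) = -294)
R = -26261/19 (R = -20675/19 - 294 = -26261/19 ≈ -1382.2)
√(R - 45451) = √(-26261/19 - 45451) = √(-889830/19) = 3*I*√1878530/19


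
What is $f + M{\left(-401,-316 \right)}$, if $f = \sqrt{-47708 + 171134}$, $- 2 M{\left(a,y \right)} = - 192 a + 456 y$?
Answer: $33552 + 3 \sqrt{13714} \approx 33903.0$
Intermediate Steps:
$M{\left(a,y \right)} = - 228 y + 96 a$ ($M{\left(a,y \right)} = - \frac{- 192 a + 456 y}{2} = - 228 y + 96 a$)
$f = 3 \sqrt{13714}$ ($f = \sqrt{123426} = 3 \sqrt{13714} \approx 351.32$)
$f + M{\left(-401,-316 \right)} = 3 \sqrt{13714} + \left(\left(-228\right) \left(-316\right) + 96 \left(-401\right)\right) = 3 \sqrt{13714} + \left(72048 - 38496\right) = 3 \sqrt{13714} + 33552 = 33552 + 3 \sqrt{13714}$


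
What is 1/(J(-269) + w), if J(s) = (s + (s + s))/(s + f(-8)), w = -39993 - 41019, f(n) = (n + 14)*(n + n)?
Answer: -365/29568573 ≈ -1.2344e-5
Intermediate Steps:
f(n) = 2*n*(14 + n) (f(n) = (14 + n)*(2*n) = 2*n*(14 + n))
w = -81012
J(s) = 3*s/(-96 + s) (J(s) = (s + (s + s))/(s + 2*(-8)*(14 - 8)) = (s + 2*s)/(s + 2*(-8)*6) = (3*s)/(s - 96) = (3*s)/(-96 + s) = 3*s/(-96 + s))
1/(J(-269) + w) = 1/(3*(-269)/(-96 - 269) - 81012) = 1/(3*(-269)/(-365) - 81012) = 1/(3*(-269)*(-1/365) - 81012) = 1/(807/365 - 81012) = 1/(-29568573/365) = -365/29568573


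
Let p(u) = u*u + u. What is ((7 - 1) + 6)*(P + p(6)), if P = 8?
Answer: 600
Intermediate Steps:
p(u) = u + u² (p(u) = u² + u = u + u²)
((7 - 1) + 6)*(P + p(6)) = ((7 - 1) + 6)*(8 + 6*(1 + 6)) = (6 + 6)*(8 + 6*7) = 12*(8 + 42) = 12*50 = 600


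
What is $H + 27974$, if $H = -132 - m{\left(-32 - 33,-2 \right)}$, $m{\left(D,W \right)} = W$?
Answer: $27844$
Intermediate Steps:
$H = -130$ ($H = -132 - -2 = -132 + 2 = -130$)
$H + 27974 = -130 + 27974 = 27844$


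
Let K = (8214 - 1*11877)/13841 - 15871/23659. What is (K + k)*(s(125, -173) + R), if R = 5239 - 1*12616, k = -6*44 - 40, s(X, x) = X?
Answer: 12273758761712/5550241 ≈ 2.2114e+6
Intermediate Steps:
k = -304 (k = -264 - 40 = -304)
K = -5192092/5550241 (K = (8214 - 11877)*(1/13841) - 15871*1/23659 = -3663*1/13841 - 269/401 = -3663/13841 - 269/401 = -5192092/5550241 ≈ -0.93547)
R = -7377 (R = 5239 - 12616 = -7377)
(K + k)*(s(125, -173) + R) = (-5192092/5550241 - 304)*(125 - 7377) = -1692465356/5550241*(-7252) = 12273758761712/5550241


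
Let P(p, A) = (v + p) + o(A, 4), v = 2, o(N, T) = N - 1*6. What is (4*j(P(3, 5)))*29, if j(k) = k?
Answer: 464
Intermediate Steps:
o(N, T) = -6 + N (o(N, T) = N - 6 = -6 + N)
P(p, A) = -4 + A + p (P(p, A) = (2 + p) + (-6 + A) = -4 + A + p)
(4*j(P(3, 5)))*29 = (4*(-4 + 5 + 3))*29 = (4*4)*29 = 16*29 = 464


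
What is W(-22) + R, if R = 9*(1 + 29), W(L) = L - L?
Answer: 270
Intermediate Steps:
W(L) = 0
R = 270 (R = 9*30 = 270)
W(-22) + R = 0 + 270 = 270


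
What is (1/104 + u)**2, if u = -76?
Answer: 62457409/10816 ≈ 5774.5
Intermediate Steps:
(1/104 + u)**2 = (1/104 - 76)**2 = (-7903/104)**2 = 62457409/10816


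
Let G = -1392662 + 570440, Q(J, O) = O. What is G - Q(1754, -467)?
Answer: -821755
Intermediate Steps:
G = -822222
G - Q(1754, -467) = -822222 - 1*(-467) = -822222 + 467 = -821755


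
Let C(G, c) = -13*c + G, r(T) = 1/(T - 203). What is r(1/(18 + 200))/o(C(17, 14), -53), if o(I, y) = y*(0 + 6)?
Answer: 109/7036227 ≈ 1.5491e-5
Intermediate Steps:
r(T) = 1/(-203 + T)
C(G, c) = G - 13*c
o(I, y) = 6*y (o(I, y) = y*6 = 6*y)
r(1/(18 + 200))/o(C(17, 14), -53) = 1/((-203 + 1/(18 + 200))*((6*(-53)))) = 1/(-203 + 1/218*(-318)) = -1/318/(-203 + 1/218) = -1/318/(-44253/218) = -218/44253*(-1/318) = 109/7036227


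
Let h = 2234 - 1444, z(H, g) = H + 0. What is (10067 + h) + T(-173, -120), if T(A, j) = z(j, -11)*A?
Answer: 31617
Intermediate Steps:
z(H, g) = H
h = 790
T(A, j) = A*j (T(A, j) = j*A = A*j)
(10067 + h) + T(-173, -120) = (10067 + 790) - 173*(-120) = 10857 + 20760 = 31617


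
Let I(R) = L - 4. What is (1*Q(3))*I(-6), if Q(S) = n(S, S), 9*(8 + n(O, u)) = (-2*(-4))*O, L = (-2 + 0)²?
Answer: 0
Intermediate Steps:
L = 4 (L = (-2)² = 4)
n(O, u) = -8 + 8*O/9 (n(O, u) = -8 + ((-2*(-4))*O)/9 = -8 + (8*O)/9 = -8 + 8*O/9)
I(R) = 0 (I(R) = 4 - 4 = 0)
Q(S) = -8 + 8*S/9
(1*Q(3))*I(-6) = (1*(-8 + (8/9)*3))*0 = (1*(-8 + 8/3))*0 = (1*(-16/3))*0 = -16/3*0 = 0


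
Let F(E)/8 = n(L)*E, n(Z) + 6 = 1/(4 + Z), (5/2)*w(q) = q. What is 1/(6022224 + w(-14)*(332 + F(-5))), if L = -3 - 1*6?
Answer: 1/6018976 ≈ 1.6614e-7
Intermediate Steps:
L = -9 (L = -3 - 6 = -9)
w(q) = 2*q/5
n(Z) = -6 + 1/(4 + Z)
F(E) = -248*E/5 (F(E) = 8*(((-23 - 6*(-9))/(4 - 9))*E) = 8*(((-23 + 54)/(-5))*E) = 8*((-1/5*31)*E) = 8*(-31*E/5) = -248*E/5)
1/(6022224 + w(-14)*(332 + F(-5))) = 1/(6022224 + ((2/5)*(-14))*(332 - 248/5*(-5))) = 1/(6022224 - 28*(332 + 248)/5) = 1/(6022224 - 28/5*580) = 1/(6022224 - 3248) = 1/6018976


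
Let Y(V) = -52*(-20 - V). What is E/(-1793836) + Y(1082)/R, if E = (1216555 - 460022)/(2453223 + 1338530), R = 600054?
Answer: 2141587478290075/22425478664772876 ≈ 0.095498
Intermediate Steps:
Y(V) = 1040 + 52*V
E = 756533/3791753 ≈ 0.19952
E/(-1793836) + Y(1082)/R = (756533/3791753)/(-1793836) + (1040 + 52*1082)/600054 = (756533/3791753)*(-1/1793836) + (1040 + 56264)*(1/600054) = -756533/6801783034508 + 57304*(1/600054) = -756533/6801783034508 + 2204/23079 = 2141587478290075/22425478664772876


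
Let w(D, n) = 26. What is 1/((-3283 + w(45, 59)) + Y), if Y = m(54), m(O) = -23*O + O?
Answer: -1/4445 ≈ -0.00022497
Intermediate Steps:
m(O) = -22*O
Y = -1188 (Y = -22*54 = -1188)
1/((-3283 + w(45, 59)) + Y) = 1/((-3283 + 26) - 1188) = 1/(-3257 - 1188) = 1/(-4445) = -1/4445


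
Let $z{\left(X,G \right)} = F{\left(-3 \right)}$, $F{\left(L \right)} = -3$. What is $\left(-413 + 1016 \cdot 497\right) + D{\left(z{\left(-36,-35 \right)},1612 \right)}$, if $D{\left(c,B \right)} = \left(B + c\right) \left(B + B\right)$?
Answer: $5691955$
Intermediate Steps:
$z{\left(X,G \right)} = -3$
$D{\left(c,B \right)} = 2 B \left(B + c\right)$ ($D{\left(c,B \right)} = \left(B + c\right) 2 B = 2 B \left(B + c\right)$)
$\left(-413 + 1016 \cdot 497\right) + D{\left(z{\left(-36,-35 \right)},1612 \right)} = \left(-413 + 1016 \cdot 497\right) + 2 \cdot 1612 \left(1612 - 3\right) = \left(-413 + 504952\right) + 2 \cdot 1612 \cdot 1609 = 504539 + 5187416 = 5691955$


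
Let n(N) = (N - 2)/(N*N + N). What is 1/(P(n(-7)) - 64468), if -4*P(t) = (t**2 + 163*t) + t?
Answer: -784/50536033 ≈ -1.5514e-5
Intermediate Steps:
n(N) = (-2 + N)/(N + N**2) (n(N) = (-2 + N)/(N**2 + N) = (-2 + N)/(N + N**2))
P(t) = -41*t - t**2/4 (P(t) = -((t**2 + 163*t) + t)/4 = -(t**2 + 164*t)/4 = -41*t - t**2/4)
1/(P(n(-7)) - 64468) = 1/(-(-2 - 7)/((-7)*(1 - 7))*(164 + (-2 - 7)/((-7)*(1 - 7)))/4 - 64468) = 1/(-(-1/7*(-9)/(-6))*(164 - 1/7*(-9)/(-6))/4 - 64468) = 1/(-(-1/7*(-1/6)*(-9))*(164 - 1/7*(-1/6)*(-9))/4 - 64468) = 1/(-1/4*(-3/14)*(164 - 3/14) - 64468) = 1/(-1/4*(-3/14)*2293/14 - 64468) = 1/(6879/784 - 64468) = 1/(-50536033/784) = -784/50536033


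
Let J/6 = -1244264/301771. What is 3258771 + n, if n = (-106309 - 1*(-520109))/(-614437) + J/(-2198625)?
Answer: 442831516626255104600111/135889145982000125 ≈ 3.2588e+6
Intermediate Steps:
J = -7465584/301771 (J = 6*(-1244264/301771) = -7465584/301771 ≈ -24.739)
n = -91514653424746264/135889145982000125 (n = (-106309 - 1*(-520109))/(-614437) - 7465584/301771/(-2198625) = (-106309 + 520109)*(-1/614437) - 7465584/301771*(-1/2198625) = 413800*(-1/614437) + 2488528/221160421625 = -413800/614437 + 2488528/221160421625 = -91514653424746264/135889145982000125 ≈ -0.67345)
3258771 + n = 3258771 - 91514653424746264/135889145982000125 = 442831516626255104600111/135889145982000125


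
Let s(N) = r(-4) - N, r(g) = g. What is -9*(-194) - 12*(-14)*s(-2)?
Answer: 1410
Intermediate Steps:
s(N) = -4 - N
-9*(-194) - 12*(-14)*s(-2) = -9*(-194) - 12*(-14)*(-4 - 1*(-2)) = 1746 - (-168)*(-4 + 2) = 1746 - (-168)*(-2) = 1746 - 1*336 = 1746 - 336 = 1410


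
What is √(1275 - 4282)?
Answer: I*√3007 ≈ 54.836*I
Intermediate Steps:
√(1275 - 4282) = √(-3007) = I*√3007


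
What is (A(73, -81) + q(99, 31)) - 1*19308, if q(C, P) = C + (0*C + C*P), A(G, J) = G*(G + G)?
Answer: -5482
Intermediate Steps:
A(G, J) = 2*G² (A(G, J) = G*(2*G) = 2*G²)
q(C, P) = C + C*P (q(C, P) = C + (0 + C*P) = C + C*P)
(A(73, -81) + q(99, 31)) - 1*19308 = (2*73² + 99*(1 + 31)) - 1*19308 = (2*5329 + 99*32) - 19308 = (10658 + 3168) - 19308 = 13826 - 19308 = -5482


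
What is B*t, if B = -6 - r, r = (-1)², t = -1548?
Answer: 10836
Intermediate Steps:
r = 1
B = -7 (B = -6 - 1*1 = -6 - 1 = -7)
B*t = -7*(-1548) = 10836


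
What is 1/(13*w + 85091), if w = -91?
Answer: 1/83908 ≈ 1.1918e-5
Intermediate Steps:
1/(13*w + 85091) = 1/(13*(-91) + 85091) = 1/(-1183 + 85091) = 1/83908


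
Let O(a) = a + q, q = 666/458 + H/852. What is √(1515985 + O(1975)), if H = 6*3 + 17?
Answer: √14446110024934347/97554 ≈ 1232.1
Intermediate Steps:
H = 35 (H = 18 + 17 = 35)
q = 291731/195108 (q = 666/458 + 35/852 = 666*(1/458) + 35*(1/852) = 333/229 + 35/852 = 291731/195108 ≈ 1.4952)
O(a) = 291731/195108 + a (O(a) = a + 291731/195108 = 291731/195108 + a)
√(1515985 + O(1975)) = √(1515985 + (291731/195108 + 1975)) = √(1515985 + 385630031/195108) = √(296166431411/195108) = √14446110024934347/97554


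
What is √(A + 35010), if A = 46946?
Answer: 2*√20489 ≈ 286.28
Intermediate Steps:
√(A + 35010) = √(46946 + 35010) = √81956 = 2*√20489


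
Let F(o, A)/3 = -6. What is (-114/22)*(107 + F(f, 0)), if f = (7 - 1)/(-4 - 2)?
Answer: -5073/11 ≈ -461.18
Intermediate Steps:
f = -1 (f = 6/(-6) = 6*(-⅙) = -1)
F(o, A) = -18 (F(o, A) = 3*(-6) = -18)
(-114/22)*(107 + F(f, 0)) = (-114/22)*(107 - 18) = -114*1/22*89 = -57/11*89 = -5073/11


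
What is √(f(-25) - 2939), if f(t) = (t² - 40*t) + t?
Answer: I*√1339 ≈ 36.592*I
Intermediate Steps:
f(t) = t² - 39*t
√(f(-25) - 2939) = √(-25*(-39 - 25) - 2939) = √(-25*(-64) - 2939) = √(1600 - 2939) = √(-1339) = I*√1339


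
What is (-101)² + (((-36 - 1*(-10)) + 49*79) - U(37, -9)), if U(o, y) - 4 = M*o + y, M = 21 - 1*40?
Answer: 14754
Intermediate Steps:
M = -19 (M = 21 - 40 = -19)
U(o, y) = 4 + y - 19*o (U(o, y) = 4 + (-19*o + y) = 4 + (y - 19*o) = 4 + y - 19*o)
(-101)² + (((-36 - 1*(-10)) + 49*79) - U(37, -9)) = (-101)² + (((-36 - 1*(-10)) + 49*79) - (4 - 9 - 19*37)) = 10201 + (((-36 + 10) + 3871) - (4 - 9 - 703)) = 10201 + ((-26 + 3871) - 1*(-708)) = 10201 + (3845 + 708) = 10201 + 4553 = 14754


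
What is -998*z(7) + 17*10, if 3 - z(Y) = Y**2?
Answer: 46078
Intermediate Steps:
z(Y) = 3 - Y**2
-998*z(7) + 17*10 = -998*(3 - 1*7**2) + 17*10 = -998*(3 - 1*49) + 170 = -998*(3 - 49) + 170 = -998*(-46) + 170 = 45908 + 170 = 46078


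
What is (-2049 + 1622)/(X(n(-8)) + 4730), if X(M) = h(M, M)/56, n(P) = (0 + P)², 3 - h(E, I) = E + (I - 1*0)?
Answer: -23912/264755 ≈ -0.090317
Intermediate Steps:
h(E, I) = 3 - E - I (h(E, I) = 3 - (E + (I - 1*0)) = 3 - (E + (I + 0)) = 3 - (E + I) = 3 + (-E - I) = 3 - E - I)
n(P) = P²
X(M) = 3/56 - M/28 (X(M) = (3 - M - M)/56 = (3 - 2*M)*(1/56) = 3/56 - M/28)
(-2049 + 1622)/(X(n(-8)) + 4730) = (-2049 + 1622)/((3/56 - 1/28*(-8)²) + 4730) = -427/((3/56 - 1/28*64) + 4730) = -427/((3/56 - 16/7) + 4730) = -427/(-125/56 + 4730) = -427/264755/56 = -427*56/264755 = -23912/264755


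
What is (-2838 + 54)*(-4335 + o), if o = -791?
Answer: 14270784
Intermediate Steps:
(-2838 + 54)*(-4335 + o) = (-2838 + 54)*(-4335 - 791) = -2784*(-5126) = 14270784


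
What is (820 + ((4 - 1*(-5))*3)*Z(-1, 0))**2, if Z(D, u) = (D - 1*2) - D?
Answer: 586756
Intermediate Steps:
Z(D, u) = -2 (Z(D, u) = (D - 2) - D = (-2 + D) - D = -2)
(820 + ((4 - 1*(-5))*3)*Z(-1, 0))**2 = (820 + ((4 - 1*(-5))*3)*(-2))**2 = (820 + ((4 + 5)*3)*(-2))**2 = (820 + (9*3)*(-2))**2 = (820 + 27*(-2))**2 = (820 - 54)**2 = 766**2 = 586756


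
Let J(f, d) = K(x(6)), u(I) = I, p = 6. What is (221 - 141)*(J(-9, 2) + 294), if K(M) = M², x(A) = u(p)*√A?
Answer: 40800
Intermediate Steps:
x(A) = 6*√A
J(f, d) = 216 (J(f, d) = (6*√6)² = 216)
(221 - 141)*(J(-9, 2) + 294) = (221 - 141)*(216 + 294) = 80*510 = 40800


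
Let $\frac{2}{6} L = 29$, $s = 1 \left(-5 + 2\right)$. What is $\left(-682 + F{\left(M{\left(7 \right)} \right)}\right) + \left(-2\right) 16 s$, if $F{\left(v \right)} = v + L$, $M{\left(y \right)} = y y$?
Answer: $-450$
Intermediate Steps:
$s = -3$ ($s = 1 \left(-3\right) = -3$)
$L = 87$ ($L = 3 \cdot 29 = 87$)
$M{\left(y \right)} = y^{2}$
$F{\left(v \right)} = 87 + v$ ($F{\left(v \right)} = v + 87 = 87 + v$)
$\left(-682 + F{\left(M{\left(7 \right)} \right)}\right) + \left(-2\right) 16 s = \left(-682 + \left(87 + 7^{2}\right)\right) + \left(-2\right) 16 \left(-3\right) = \left(-682 + \left(87 + 49\right)\right) - -96 = \left(-682 + 136\right) + 96 = -546 + 96 = -450$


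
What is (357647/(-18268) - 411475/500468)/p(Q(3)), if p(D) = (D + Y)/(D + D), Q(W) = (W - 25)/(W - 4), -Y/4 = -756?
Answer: -256448093132/870256423297 ≈ -0.29468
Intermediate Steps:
Y = 3024 (Y = -4*(-756) = 3024)
Q(W) = (-25 + W)/(-4 + W)
p(D) = (3024 + D)/(2*D) (p(D) = (D + 3024)/(D + D) = (3024 + D)/((2*D)) = (3024 + D)*(1/(2*D)) = (3024 + D)/(2*D))
(357647/(-18268) - 411475/500468)/p(Q(3)) = (357647/(-18268) - 411475/500468)/(((3024 + (-25 + 3)/(-4 + 3))/(2*(((-25 + 3)/(-4 + 3)))))) = (357647*(-1/18268) - 411475*1/500468)/(((3024 - 22/(-1))/(2*((-22/(-1)))))) = (-357647/18268 - 411475/500468)/(((3024 - 1*(-22))/(2*((-1*(-22)))))) = -11656731506*44/(3024 + 22)/571409339 = -11656731506/(571409339*((½)*(1/22)*3046)) = -11656731506/(571409339*1523/22) = -11656731506/571409339*22/1523 = -256448093132/870256423297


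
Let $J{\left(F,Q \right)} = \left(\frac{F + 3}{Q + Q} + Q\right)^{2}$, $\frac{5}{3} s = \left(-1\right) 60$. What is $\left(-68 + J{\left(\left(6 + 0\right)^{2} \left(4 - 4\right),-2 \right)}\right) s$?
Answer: $\frac{8703}{4} \approx 2175.8$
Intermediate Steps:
$s = -36$ ($s = \frac{3 \left(\left(-1\right) 60\right)}{5} = \frac{3}{5} \left(-60\right) = -36$)
$J{\left(F,Q \right)} = \left(Q + \frac{3 + F}{2 Q}\right)^{2}$ ($J{\left(F,Q \right)} = \left(\frac{3 + F}{2 Q} + Q\right)^{2} = \left(Q + \frac{3 + F}{2 Q}\right)^{2}$)
$\left(-68 + J{\left(\left(6 + 0\right)^{2} \left(4 - 4\right),-2 \right)}\right) s = \left(-68 + \frac{\left(3 + \left(6 + 0\right)^{2} \left(4 - 4\right) + 2 \left(-2\right)^{2}\right)^{2}}{4 \cdot 4}\right) \left(-36\right) = \left(-68 + \frac{1}{4} \cdot \frac{1}{4} \left(3 + 6^{2} \cdot 0 + 2 \cdot 4\right)^{2}\right) \left(-36\right) = \left(-68 + \frac{1}{4} \cdot \frac{1}{4} \left(3 + 36 \cdot 0 + 8\right)^{2}\right) \left(-36\right) = \left(-68 + \frac{1}{4} \cdot \frac{1}{4} \left(3 + 0 + 8\right)^{2}\right) \left(-36\right) = \left(-68 + \frac{1}{4} \cdot \frac{1}{4} \cdot 11^{2}\right) \left(-36\right) = \left(-68 + \frac{1}{4} \cdot \frac{1}{4} \cdot 121\right) \left(-36\right) = \left(-68 + \frac{121}{16}\right) \left(-36\right) = \left(- \frac{967}{16}\right) \left(-36\right) = \frac{8703}{4}$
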